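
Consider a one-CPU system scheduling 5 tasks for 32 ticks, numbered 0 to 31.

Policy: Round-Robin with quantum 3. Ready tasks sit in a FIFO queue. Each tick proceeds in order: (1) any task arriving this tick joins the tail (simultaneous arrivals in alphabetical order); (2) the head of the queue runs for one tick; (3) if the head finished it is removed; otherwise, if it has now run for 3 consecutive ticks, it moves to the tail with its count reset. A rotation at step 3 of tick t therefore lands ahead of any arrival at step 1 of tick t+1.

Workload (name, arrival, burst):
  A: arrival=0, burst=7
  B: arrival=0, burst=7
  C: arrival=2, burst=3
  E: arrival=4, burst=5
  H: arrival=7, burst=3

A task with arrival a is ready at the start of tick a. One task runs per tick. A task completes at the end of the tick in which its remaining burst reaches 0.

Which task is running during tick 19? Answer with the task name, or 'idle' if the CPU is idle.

t=0: queue=[A,B] q_used=0 → run A
t=1: queue=[A,B] q_used=1 → run A
t=2: queue=[A,B,C] q_used=2 → run A
t=3: queue=[B,C,A] q_used=0 → run B
t=4: queue=[B,C,A,E] q_used=1 → run B
t=5: queue=[B,C,A,E] q_used=2 → run B
t=6: queue=[C,A,E,B] q_used=0 → run C
t=7: queue=[C,A,E,B,H] q_used=1 → run C
t=8: queue=[C,A,E,B,H] q_used=2 → run C
t=9: queue=[A,E,B,H] q_used=0 → run A
t=10: queue=[A,E,B,H] q_used=1 → run A
t=11: queue=[A,E,B,H] q_used=2 → run A
t=12: queue=[E,B,H,A] q_used=0 → run E
t=13: queue=[E,B,H,A] q_used=1 → run E
t=14: queue=[E,B,H,A] q_used=2 → run E
t=15: queue=[B,H,A,E] q_used=0 → run B
t=16: queue=[B,H,A,E] q_used=1 → run B
t=17: queue=[B,H,A,E] q_used=2 → run B
t=18: queue=[H,A,E,B] q_used=0 → run H
t=19: queue=[H,A,E,B] q_used=1 → run H
t=20: queue=[H,A,E,B] q_used=2 → run H
t=21: queue=[A,E,B] q_used=0 → run A
t=22: queue=[E,B] q_used=0 → run E
t=23: queue=[E,B] q_used=1 → run E
t=24: queue=[B] q_used=0 → run B
t=25: (idle)
t=26: (idle)
t=27: (idle)
t=28: (idle)
t=29: (idle)
t=30: (idle)
t=31: (idle)

running at tick 19 = H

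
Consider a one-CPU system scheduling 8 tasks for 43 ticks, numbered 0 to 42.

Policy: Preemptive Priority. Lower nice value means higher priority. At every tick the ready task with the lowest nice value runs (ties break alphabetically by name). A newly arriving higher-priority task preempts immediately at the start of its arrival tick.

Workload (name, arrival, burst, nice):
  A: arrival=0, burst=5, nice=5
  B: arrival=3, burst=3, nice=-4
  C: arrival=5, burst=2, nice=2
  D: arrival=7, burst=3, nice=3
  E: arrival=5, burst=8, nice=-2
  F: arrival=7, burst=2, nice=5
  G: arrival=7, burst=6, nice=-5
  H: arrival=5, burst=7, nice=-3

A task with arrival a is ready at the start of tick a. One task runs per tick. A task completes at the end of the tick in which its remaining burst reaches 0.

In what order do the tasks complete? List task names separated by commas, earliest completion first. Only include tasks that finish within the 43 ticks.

t=0: ready={A} → run A
t=1: ready={A} → run A
t=2: ready={A} → run A
t=3: ready={A,B} → run B
t=4: ready={A,B} → run B
t=5: ready={A,B,C,E,H} → run B
t=6: ready={A,C,E,H} → run H
t=7: ready={A,C,D,E,F,G,H} → run G
t=8: ready={A,C,D,E,F,G,H} → run G
t=9: ready={A,C,D,E,F,G,H} → run G
t=10: ready={A,C,D,E,F,G,H} → run G
t=11: ready={A,C,D,E,F,G,H} → run G
t=12: ready={A,C,D,E,F,G,H} → run G
t=13: ready={A,C,D,E,F,H} → run H
t=14: ready={A,C,D,E,F,H} → run H
t=15: ready={A,C,D,E,F,H} → run H
t=16: ready={A,C,D,E,F,H} → run H
t=17: ready={A,C,D,E,F,H} → run H
t=18: ready={A,C,D,E,F,H} → run H
t=19: ready={A,C,D,E,F} → run E
t=20: ready={A,C,D,E,F} → run E
t=21: ready={A,C,D,E,F} → run E
t=22: ready={A,C,D,E,F} → run E
t=23: ready={A,C,D,E,F} → run E
t=24: ready={A,C,D,E,F} → run E
t=25: ready={A,C,D,E,F} → run E
t=26: ready={A,C,D,E,F} → run E
t=27: ready={A,C,D,F} → run C
t=28: ready={A,C,D,F} → run C
t=29: ready={A,D,F} → run D
t=30: ready={A,D,F} → run D
t=31: ready={A,D,F} → run D
t=32: ready={A,F} → run A
t=33: ready={A,F} → run A
t=34: ready={F} → run F
t=35: ready={F} → run F
t=36: (idle)
t=37: (idle)
t=38: (idle)
t=39: (idle)
t=40: (idle)
t=41: (idle)
t=42: (idle)

completion order = B, G, H, E, C, D, A, F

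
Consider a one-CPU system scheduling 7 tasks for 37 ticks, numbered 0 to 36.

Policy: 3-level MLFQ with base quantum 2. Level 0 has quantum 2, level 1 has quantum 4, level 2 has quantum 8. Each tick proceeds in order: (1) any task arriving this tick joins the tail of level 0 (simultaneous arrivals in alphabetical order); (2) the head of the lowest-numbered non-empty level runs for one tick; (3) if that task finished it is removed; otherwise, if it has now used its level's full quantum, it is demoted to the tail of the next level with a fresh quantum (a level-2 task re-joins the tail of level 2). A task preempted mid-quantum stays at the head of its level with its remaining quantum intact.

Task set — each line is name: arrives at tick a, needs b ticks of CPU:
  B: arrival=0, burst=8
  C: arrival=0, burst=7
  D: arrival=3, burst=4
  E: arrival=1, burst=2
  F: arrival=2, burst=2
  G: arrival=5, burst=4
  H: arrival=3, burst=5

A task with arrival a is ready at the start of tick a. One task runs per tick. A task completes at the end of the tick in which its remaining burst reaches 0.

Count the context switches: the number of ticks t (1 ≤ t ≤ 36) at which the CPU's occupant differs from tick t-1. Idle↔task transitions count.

t=0: L0/L1/L2 = BC/-/- → run B
t=1: L0/L1/L2 = BCE/-/- → run B
t=2: L0/L1/L2 = CEF/B/- → run C
t=3: L0/L1/L2 = CEFDH/B/- → run C
t=4: L0/L1/L2 = EFDH/BC/- → run E
t=5: L0/L1/L2 = EFDHG/BC/- → run E
t=6: L0/L1/L2 = FDHG/BC/- → run F
t=7: L0/L1/L2 = FDHG/BC/- → run F
t=8: L0/L1/L2 = DHG/BC/- → run D
t=9: L0/L1/L2 = DHG/BC/- → run D
t=10: L0/L1/L2 = HG/BCD/- → run H
t=11: L0/L1/L2 = HG/BCD/- → run H
t=12: L0/L1/L2 = G/BCDH/- → run G
t=13: L0/L1/L2 = G/BCDH/- → run G
t=14: L0/L1/L2 = -/BCDHG/- → run B
t=15: L0/L1/L2 = -/BCDHG/- → run B
t=16: L0/L1/L2 = -/BCDHG/- → run B
t=17: L0/L1/L2 = -/BCDHG/- → run B
t=18: L0/L1/L2 = -/CDHG/B → run C
t=19: L0/L1/L2 = -/CDHG/B → run C
t=20: L0/L1/L2 = -/CDHG/B → run C
t=21: L0/L1/L2 = -/CDHG/B → run C
t=22: L0/L1/L2 = -/DHG/BC → run D
t=23: L0/L1/L2 = -/DHG/BC → run D
t=24: L0/L1/L2 = -/HG/BC → run H
t=25: L0/L1/L2 = -/HG/BC → run H
t=26: L0/L1/L2 = -/HG/BC → run H
t=27: L0/L1/L2 = -/G/BC → run G
t=28: L0/L1/L2 = -/G/BC → run G
t=29: L0/L1/L2 = -/-/BC → run B
t=30: L0/L1/L2 = -/-/BC → run B
t=31: L0/L1/L2 = -/-/C → run C
t=32: (idle)
t=33: (idle)
t=34: (idle)
t=35: (idle)
t=36: (idle)

context switches = 14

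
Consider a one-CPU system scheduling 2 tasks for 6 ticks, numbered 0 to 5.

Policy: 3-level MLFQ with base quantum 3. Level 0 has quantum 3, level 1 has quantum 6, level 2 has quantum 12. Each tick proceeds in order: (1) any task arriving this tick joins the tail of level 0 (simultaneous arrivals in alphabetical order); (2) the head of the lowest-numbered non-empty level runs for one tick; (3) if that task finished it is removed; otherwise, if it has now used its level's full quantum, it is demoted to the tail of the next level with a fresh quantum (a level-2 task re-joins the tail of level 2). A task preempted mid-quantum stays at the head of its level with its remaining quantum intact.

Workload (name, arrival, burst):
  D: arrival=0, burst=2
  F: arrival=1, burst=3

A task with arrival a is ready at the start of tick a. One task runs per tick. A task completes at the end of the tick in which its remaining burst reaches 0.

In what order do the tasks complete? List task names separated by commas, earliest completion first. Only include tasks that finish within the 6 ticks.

completion order = D, F

t=0: L0/L1/L2 = D/-/- → run D
t=1: L0/L1/L2 = DF/-/- → run D
t=2: L0/L1/L2 = F/-/- → run F
t=3: L0/L1/L2 = F/-/- → run F
t=4: L0/L1/L2 = F/-/- → run F
t=5: (idle)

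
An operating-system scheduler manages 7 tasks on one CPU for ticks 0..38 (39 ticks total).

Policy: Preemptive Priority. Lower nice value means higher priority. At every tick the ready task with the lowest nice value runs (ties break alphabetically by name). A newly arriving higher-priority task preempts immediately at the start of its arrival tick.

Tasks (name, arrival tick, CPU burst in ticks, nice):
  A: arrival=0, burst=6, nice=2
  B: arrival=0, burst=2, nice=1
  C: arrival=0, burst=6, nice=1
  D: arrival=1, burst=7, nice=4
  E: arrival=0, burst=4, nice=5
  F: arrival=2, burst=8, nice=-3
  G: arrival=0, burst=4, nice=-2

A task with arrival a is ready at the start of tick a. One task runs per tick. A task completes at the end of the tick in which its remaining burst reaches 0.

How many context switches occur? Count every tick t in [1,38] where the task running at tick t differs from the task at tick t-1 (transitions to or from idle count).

t=0: ready={A,B,C,E,G} → run G
t=1: ready={A,B,C,D,E,G} → run G
t=2: ready={A,B,C,D,E,F,G} → run F
t=3: ready={A,B,C,D,E,F,G} → run F
t=4: ready={A,B,C,D,E,F,G} → run F
t=5: ready={A,B,C,D,E,F,G} → run F
t=6: ready={A,B,C,D,E,F,G} → run F
t=7: ready={A,B,C,D,E,F,G} → run F
t=8: ready={A,B,C,D,E,F,G} → run F
t=9: ready={A,B,C,D,E,F,G} → run F
t=10: ready={A,B,C,D,E,G} → run G
t=11: ready={A,B,C,D,E,G} → run G
t=12: ready={A,B,C,D,E} → run B
t=13: ready={A,B,C,D,E} → run B
t=14: ready={A,C,D,E} → run C
t=15: ready={A,C,D,E} → run C
t=16: ready={A,C,D,E} → run C
t=17: ready={A,C,D,E} → run C
t=18: ready={A,C,D,E} → run C
t=19: ready={A,C,D,E} → run C
t=20: ready={A,D,E} → run A
t=21: ready={A,D,E} → run A
t=22: ready={A,D,E} → run A
t=23: ready={A,D,E} → run A
t=24: ready={A,D,E} → run A
t=25: ready={A,D,E} → run A
t=26: ready={D,E} → run D
t=27: ready={D,E} → run D
t=28: ready={D,E} → run D
t=29: ready={D,E} → run D
t=30: ready={D,E} → run D
t=31: ready={D,E} → run D
t=32: ready={D,E} → run D
t=33: ready={E} → run E
t=34: ready={E} → run E
t=35: ready={E} → run E
t=36: ready={E} → run E
t=37: (idle)
t=38: (idle)

context switches = 8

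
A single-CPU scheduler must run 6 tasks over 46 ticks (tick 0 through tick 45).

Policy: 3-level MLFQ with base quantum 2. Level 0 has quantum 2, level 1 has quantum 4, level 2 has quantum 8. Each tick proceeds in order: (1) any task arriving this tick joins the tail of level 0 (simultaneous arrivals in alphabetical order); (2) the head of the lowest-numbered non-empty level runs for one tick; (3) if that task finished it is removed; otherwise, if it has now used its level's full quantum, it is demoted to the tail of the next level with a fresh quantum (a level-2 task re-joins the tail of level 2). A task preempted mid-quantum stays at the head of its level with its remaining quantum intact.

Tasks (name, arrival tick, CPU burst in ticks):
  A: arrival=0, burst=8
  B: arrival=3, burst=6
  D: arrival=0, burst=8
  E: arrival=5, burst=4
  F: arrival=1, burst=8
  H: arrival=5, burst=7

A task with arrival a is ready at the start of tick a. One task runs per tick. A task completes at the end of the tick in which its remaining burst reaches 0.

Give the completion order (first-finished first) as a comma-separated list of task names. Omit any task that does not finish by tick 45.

completion order = B, E, A, D, F, H

t=0: L0/L1/L2 = AD/-/- → run A
t=1: L0/L1/L2 = ADF/-/- → run A
t=2: L0/L1/L2 = DF/A/- → run D
t=3: L0/L1/L2 = DFB/A/- → run D
t=4: L0/L1/L2 = FB/AD/- → run F
t=5: L0/L1/L2 = FBEH/AD/- → run F
t=6: L0/L1/L2 = BEH/ADF/- → run B
t=7: L0/L1/L2 = BEH/ADF/- → run B
t=8: L0/L1/L2 = EH/ADFB/- → run E
t=9: L0/L1/L2 = EH/ADFB/- → run E
t=10: L0/L1/L2 = H/ADFBE/- → run H
t=11: L0/L1/L2 = H/ADFBE/- → run H
t=12: L0/L1/L2 = -/ADFBEH/- → run A
t=13: L0/L1/L2 = -/ADFBEH/- → run A
t=14: L0/L1/L2 = -/ADFBEH/- → run A
t=15: L0/L1/L2 = -/ADFBEH/- → run A
t=16: L0/L1/L2 = -/DFBEH/A → run D
t=17: L0/L1/L2 = -/DFBEH/A → run D
t=18: L0/L1/L2 = -/DFBEH/A → run D
t=19: L0/L1/L2 = -/DFBEH/A → run D
t=20: L0/L1/L2 = -/FBEH/AD → run F
t=21: L0/L1/L2 = -/FBEH/AD → run F
t=22: L0/L1/L2 = -/FBEH/AD → run F
t=23: L0/L1/L2 = -/FBEH/AD → run F
t=24: L0/L1/L2 = -/BEH/ADF → run B
t=25: L0/L1/L2 = -/BEH/ADF → run B
t=26: L0/L1/L2 = -/BEH/ADF → run B
t=27: L0/L1/L2 = -/BEH/ADF → run B
t=28: L0/L1/L2 = -/EH/ADF → run E
t=29: L0/L1/L2 = -/EH/ADF → run E
t=30: L0/L1/L2 = -/H/ADF → run H
t=31: L0/L1/L2 = -/H/ADF → run H
t=32: L0/L1/L2 = -/H/ADF → run H
t=33: L0/L1/L2 = -/H/ADF → run H
t=34: L0/L1/L2 = -/-/ADFH → run A
t=35: L0/L1/L2 = -/-/ADFH → run A
t=36: L0/L1/L2 = -/-/DFH → run D
t=37: L0/L1/L2 = -/-/DFH → run D
t=38: L0/L1/L2 = -/-/FH → run F
t=39: L0/L1/L2 = -/-/FH → run F
t=40: L0/L1/L2 = -/-/H → run H
t=41: (idle)
t=42: (idle)
t=43: (idle)
t=44: (idle)
t=45: (idle)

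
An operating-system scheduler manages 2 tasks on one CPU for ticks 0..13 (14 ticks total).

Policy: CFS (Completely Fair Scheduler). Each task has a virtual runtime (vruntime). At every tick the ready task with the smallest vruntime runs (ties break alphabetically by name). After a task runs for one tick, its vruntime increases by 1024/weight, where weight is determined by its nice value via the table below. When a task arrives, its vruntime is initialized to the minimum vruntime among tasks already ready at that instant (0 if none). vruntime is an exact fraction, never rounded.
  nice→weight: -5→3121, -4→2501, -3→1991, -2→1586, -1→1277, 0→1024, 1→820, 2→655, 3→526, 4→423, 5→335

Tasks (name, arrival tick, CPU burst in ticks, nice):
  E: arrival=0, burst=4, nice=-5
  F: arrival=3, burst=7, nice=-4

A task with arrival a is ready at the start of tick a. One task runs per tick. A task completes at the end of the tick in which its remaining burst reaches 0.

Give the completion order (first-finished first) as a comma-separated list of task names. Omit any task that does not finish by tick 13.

completion order = E, F

t=0: vr[E=0] → run E
t=1: vr[E=1024/3121] → run E
t=2: vr[E=2048/3121] → run E
t=3: vr[E=3072/3121 F=3072/3121] → run E
t=4: vr[F=3072/3121] → run F
t=5: vr[F=10878976/7805621] → run F
t=6: vr[F=14074880/7805621] → run F
t=7: vr[F=17270784/7805621] → run F
t=8: vr[F=20466688/7805621] → run F
t=9: vr[F=23662592/7805621] → run F
t=10: vr[F=26858496/7805621] → run F
t=11: (idle)
t=12: (idle)
t=13: (idle)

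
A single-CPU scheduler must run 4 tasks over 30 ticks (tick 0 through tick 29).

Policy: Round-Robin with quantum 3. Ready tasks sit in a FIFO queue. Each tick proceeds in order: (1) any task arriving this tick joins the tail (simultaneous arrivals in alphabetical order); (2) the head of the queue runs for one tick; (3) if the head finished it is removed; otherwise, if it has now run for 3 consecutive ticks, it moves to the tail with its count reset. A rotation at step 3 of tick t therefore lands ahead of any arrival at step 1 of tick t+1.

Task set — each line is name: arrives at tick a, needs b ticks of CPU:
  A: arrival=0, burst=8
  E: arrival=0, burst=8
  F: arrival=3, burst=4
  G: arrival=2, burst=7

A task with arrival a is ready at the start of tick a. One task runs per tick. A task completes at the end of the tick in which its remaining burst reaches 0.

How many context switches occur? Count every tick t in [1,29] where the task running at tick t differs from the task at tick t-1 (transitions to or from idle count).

context switches = 11

t=0: queue=[A,E] q_used=0 → run A
t=1: queue=[A,E] q_used=1 → run A
t=2: queue=[A,E,G] q_used=2 → run A
t=3: queue=[E,G,A,F] q_used=0 → run E
t=4: queue=[E,G,A,F] q_used=1 → run E
t=5: queue=[E,G,A,F] q_used=2 → run E
t=6: queue=[G,A,F,E] q_used=0 → run G
t=7: queue=[G,A,F,E] q_used=1 → run G
t=8: queue=[G,A,F,E] q_used=2 → run G
t=9: queue=[A,F,E,G] q_used=0 → run A
t=10: queue=[A,F,E,G] q_used=1 → run A
t=11: queue=[A,F,E,G] q_used=2 → run A
t=12: queue=[F,E,G,A] q_used=0 → run F
t=13: queue=[F,E,G,A] q_used=1 → run F
t=14: queue=[F,E,G,A] q_used=2 → run F
t=15: queue=[E,G,A,F] q_used=0 → run E
t=16: queue=[E,G,A,F] q_used=1 → run E
t=17: queue=[E,G,A,F] q_used=2 → run E
t=18: queue=[G,A,F,E] q_used=0 → run G
t=19: queue=[G,A,F,E] q_used=1 → run G
t=20: queue=[G,A,F,E] q_used=2 → run G
t=21: queue=[A,F,E,G] q_used=0 → run A
t=22: queue=[A,F,E,G] q_used=1 → run A
t=23: queue=[F,E,G] q_used=0 → run F
t=24: queue=[E,G] q_used=0 → run E
t=25: queue=[E,G] q_used=1 → run E
t=26: queue=[G] q_used=0 → run G
t=27: (idle)
t=28: (idle)
t=29: (idle)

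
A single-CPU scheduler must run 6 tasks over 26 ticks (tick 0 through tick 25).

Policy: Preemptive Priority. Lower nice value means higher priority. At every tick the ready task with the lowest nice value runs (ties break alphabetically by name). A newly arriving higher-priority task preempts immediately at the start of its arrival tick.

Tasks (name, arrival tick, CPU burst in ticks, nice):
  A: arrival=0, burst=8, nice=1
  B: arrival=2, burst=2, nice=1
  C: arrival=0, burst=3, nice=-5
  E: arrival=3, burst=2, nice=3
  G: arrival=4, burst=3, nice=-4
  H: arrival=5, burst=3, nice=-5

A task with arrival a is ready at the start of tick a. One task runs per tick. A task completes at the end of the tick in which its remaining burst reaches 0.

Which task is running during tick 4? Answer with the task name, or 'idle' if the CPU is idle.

t=0: ready={A,C} → run C
t=1: ready={A,C} → run C
t=2: ready={A,B,C} → run C
t=3: ready={A,B,E} → run A
t=4: ready={A,B,E,G} → run G
t=5: ready={A,B,E,G,H} → run H
t=6: ready={A,B,E,G,H} → run H
t=7: ready={A,B,E,G,H} → run H
t=8: ready={A,B,E,G} → run G
t=9: ready={A,B,E,G} → run G
t=10: ready={A,B,E} → run A
t=11: ready={A,B,E} → run A
t=12: ready={A,B,E} → run A
t=13: ready={A,B,E} → run A
t=14: ready={A,B,E} → run A
t=15: ready={A,B,E} → run A
t=16: ready={A,B,E} → run A
t=17: ready={B,E} → run B
t=18: ready={B,E} → run B
t=19: ready={E} → run E
t=20: ready={E} → run E
t=21: (idle)
t=22: (idle)
t=23: (idle)
t=24: (idle)
t=25: (idle)

running at tick 4 = G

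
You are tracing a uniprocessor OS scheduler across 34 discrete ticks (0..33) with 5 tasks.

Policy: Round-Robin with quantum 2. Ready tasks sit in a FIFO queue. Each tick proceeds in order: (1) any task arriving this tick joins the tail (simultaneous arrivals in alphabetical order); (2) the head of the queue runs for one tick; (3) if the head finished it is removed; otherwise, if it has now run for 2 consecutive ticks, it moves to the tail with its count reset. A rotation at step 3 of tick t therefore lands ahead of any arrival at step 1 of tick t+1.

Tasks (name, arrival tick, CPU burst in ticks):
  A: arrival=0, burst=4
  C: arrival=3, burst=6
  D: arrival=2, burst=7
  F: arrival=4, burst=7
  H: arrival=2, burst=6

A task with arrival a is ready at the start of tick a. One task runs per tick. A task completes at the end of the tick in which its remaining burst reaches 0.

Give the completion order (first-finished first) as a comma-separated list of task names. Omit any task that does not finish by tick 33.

completion order = A, H, C, D, F

t=0: queue=[A] q_used=0 → run A
t=1: queue=[A] q_used=1 → run A
t=2: queue=[A,D,H] q_used=0 → run A
t=3: queue=[A,D,H,C] q_used=1 → run A
t=4: queue=[D,H,C,F] q_used=0 → run D
t=5: queue=[D,H,C,F] q_used=1 → run D
t=6: queue=[H,C,F,D] q_used=0 → run H
t=7: queue=[H,C,F,D] q_used=1 → run H
t=8: queue=[C,F,D,H] q_used=0 → run C
t=9: queue=[C,F,D,H] q_used=1 → run C
t=10: queue=[F,D,H,C] q_used=0 → run F
t=11: queue=[F,D,H,C] q_used=1 → run F
t=12: queue=[D,H,C,F] q_used=0 → run D
t=13: queue=[D,H,C,F] q_used=1 → run D
t=14: queue=[H,C,F,D] q_used=0 → run H
t=15: queue=[H,C,F,D] q_used=1 → run H
t=16: queue=[C,F,D,H] q_used=0 → run C
t=17: queue=[C,F,D,H] q_used=1 → run C
t=18: queue=[F,D,H,C] q_used=0 → run F
t=19: queue=[F,D,H,C] q_used=1 → run F
t=20: queue=[D,H,C,F] q_used=0 → run D
t=21: queue=[D,H,C,F] q_used=1 → run D
t=22: queue=[H,C,F,D] q_used=0 → run H
t=23: queue=[H,C,F,D] q_used=1 → run H
t=24: queue=[C,F,D] q_used=0 → run C
t=25: queue=[C,F,D] q_used=1 → run C
t=26: queue=[F,D] q_used=0 → run F
t=27: queue=[F,D] q_used=1 → run F
t=28: queue=[D,F] q_used=0 → run D
t=29: queue=[F] q_used=0 → run F
t=30: (idle)
t=31: (idle)
t=32: (idle)
t=33: (idle)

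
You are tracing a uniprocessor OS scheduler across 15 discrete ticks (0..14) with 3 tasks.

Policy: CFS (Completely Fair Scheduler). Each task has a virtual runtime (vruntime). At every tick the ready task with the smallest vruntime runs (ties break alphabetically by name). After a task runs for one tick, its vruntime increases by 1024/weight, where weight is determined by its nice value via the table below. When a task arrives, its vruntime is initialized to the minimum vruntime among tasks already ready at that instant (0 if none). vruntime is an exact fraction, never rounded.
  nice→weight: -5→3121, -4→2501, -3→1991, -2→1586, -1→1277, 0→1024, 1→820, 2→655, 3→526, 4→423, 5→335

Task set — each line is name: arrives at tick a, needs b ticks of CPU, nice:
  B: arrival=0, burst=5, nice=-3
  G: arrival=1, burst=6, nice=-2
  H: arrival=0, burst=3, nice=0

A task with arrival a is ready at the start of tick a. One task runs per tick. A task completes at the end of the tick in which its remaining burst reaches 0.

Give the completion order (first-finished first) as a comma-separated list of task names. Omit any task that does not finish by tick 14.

completion order = H, B, G

t=0: vr[B=0 H=0] → run B
t=1: vr[B=1024/1991 G=0 H=0] → run G
t=2: vr[B=1024/1991 G=512/793 H=0] → run H
t=3: vr[B=1024/1991 G=512/793 H=1] → run B
t=4: vr[B=2048/1991 G=512/793 H=1] → run G
t=5: vr[B=2048/1991 G=1024/793 H=1] → run H
t=6: vr[B=2048/1991 G=1024/793 H=2] → run B
t=7: vr[B=3072/1991 G=1024/793 H=2] → run G
t=8: vr[B=3072/1991 G=1536/793 H=2] → run B
t=9: vr[B=4096/1991 G=1536/793 H=2] → run G
t=10: vr[B=4096/1991 G=2048/793 H=2] → run H
t=11: vr[B=4096/1991 G=2048/793] → run B
t=12: vr[G=2048/793] → run G
t=13: vr[G=2560/793] → run G
t=14: (idle)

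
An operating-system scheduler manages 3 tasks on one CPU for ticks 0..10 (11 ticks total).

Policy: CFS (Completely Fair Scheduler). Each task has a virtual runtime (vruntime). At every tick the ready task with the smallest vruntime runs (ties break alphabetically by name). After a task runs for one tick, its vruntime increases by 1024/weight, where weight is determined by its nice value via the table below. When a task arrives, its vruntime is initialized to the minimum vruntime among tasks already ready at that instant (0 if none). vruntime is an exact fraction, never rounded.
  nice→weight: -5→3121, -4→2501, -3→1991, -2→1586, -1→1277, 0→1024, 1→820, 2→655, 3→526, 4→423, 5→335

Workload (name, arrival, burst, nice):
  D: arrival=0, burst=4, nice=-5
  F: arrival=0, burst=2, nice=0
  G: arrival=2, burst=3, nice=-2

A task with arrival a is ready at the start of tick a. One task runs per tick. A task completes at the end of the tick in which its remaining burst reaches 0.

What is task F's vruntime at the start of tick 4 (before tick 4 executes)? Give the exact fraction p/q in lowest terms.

vruntime(F, start of tick 4) = 1/1

t=0: vr[D=0 F=0] → run D
t=1: vr[D=1024/3121 F=0] → run F
t=2: vr[D=1024/3121 F=1 G=1024/3121] → run D
t=3: vr[D=2048/3121 F=1 G=1024/3121] → run G
t=4: vr[D=2048/3121 F=1 G=2409984/2474953] → run D
t=5: vr[D=3072/3121 F=1 G=2409984/2474953] → run G
t=6: vr[D=3072/3121 F=1 G=4007936/2474953] → run D
t=7: vr[F=1 G=4007936/2474953] → run F
t=8: vr[G=4007936/2474953] → run G
t=9: (idle)
t=10: (idle)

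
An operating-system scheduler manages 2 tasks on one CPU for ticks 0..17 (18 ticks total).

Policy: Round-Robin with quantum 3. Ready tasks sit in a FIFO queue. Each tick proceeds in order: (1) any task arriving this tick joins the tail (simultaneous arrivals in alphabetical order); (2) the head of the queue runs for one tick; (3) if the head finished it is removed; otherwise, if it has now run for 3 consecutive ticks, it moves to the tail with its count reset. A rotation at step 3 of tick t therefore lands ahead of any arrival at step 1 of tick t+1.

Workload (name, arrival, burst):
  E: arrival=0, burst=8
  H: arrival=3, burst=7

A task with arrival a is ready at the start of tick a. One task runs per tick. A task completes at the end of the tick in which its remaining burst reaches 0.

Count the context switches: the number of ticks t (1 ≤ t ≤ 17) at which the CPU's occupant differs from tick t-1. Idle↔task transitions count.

t=0: queue=[E] q_used=0 → run E
t=1: queue=[E] q_used=1 → run E
t=2: queue=[E] q_used=2 → run E
t=3: queue=[E,H] q_used=0 → run E
t=4: queue=[E,H] q_used=1 → run E
t=5: queue=[E,H] q_used=2 → run E
t=6: queue=[H,E] q_used=0 → run H
t=7: queue=[H,E] q_used=1 → run H
t=8: queue=[H,E] q_used=2 → run H
t=9: queue=[E,H] q_used=0 → run E
t=10: queue=[E,H] q_used=1 → run E
t=11: queue=[H] q_used=0 → run H
t=12: queue=[H] q_used=1 → run H
t=13: queue=[H] q_used=2 → run H
t=14: queue=[H] q_used=0 → run H
t=15: (idle)
t=16: (idle)
t=17: (idle)

context switches = 4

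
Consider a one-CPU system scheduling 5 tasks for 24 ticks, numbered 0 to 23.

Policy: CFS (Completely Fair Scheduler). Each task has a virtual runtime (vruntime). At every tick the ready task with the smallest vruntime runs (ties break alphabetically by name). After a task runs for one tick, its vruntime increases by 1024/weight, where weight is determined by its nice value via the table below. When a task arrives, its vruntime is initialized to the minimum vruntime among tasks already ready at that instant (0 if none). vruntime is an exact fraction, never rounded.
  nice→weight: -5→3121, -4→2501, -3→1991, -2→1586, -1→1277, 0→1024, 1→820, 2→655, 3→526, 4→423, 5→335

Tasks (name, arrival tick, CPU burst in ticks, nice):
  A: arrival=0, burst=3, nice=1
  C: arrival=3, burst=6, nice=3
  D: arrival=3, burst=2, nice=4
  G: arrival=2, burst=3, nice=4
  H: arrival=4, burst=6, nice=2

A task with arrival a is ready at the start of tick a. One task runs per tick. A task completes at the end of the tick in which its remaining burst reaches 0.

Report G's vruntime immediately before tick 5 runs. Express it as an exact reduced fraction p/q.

vruntime(G, start of tick 5) = 512/205

t=0: vr[A=0] → run A
t=1: vr[A=256/205] → run A
t=2: vr[A=512/205 G=512/205] → run A
t=3: vr[C=512/205 D=512/205 G=512/205] → run C
t=4: vr[C=239616/53915 D=512/205 G=512/205 H=512/205] → run D
t=5: vr[C=239616/53915 D=426496/86715 G=512/205 H=512/205] → run G
t=6: vr[C=239616/53915 D=426496/86715 G=426496/86715 H=512/205] → run H
t=7: vr[C=239616/53915 D=426496/86715 G=426496/86715 H=109056/26855] → run H
t=8: vr[C=239616/53915 D=426496/86715 G=426496/86715 H=30208/5371] → run C
t=9: vr[C=344576/53915 D=426496/86715 G=426496/86715 H=30208/5371] → run D
t=10: vr[C=344576/53915 G=426496/86715 H=30208/5371] → run G
t=11: vr[C=344576/53915 G=636416/86715 H=30208/5371] → run H
t=12: vr[C=344576/53915 G=636416/86715 H=193024/26855] → run C
t=13: vr[C=449536/53915 G=636416/86715 H=193024/26855] → run H
t=14: vr[C=449536/53915 G=636416/86715 H=235008/26855] → run G
t=15: vr[C=449536/53915 H=235008/26855] → run C
t=16: vr[C=554496/53915 H=235008/26855] → run H
t=17: vr[C=554496/53915 H=276992/26855] → run C
t=18: vr[C=659456/53915 H=276992/26855] → run H
t=19: vr[C=659456/53915] → run C
t=20: (idle)
t=21: (idle)
t=22: (idle)
t=23: (idle)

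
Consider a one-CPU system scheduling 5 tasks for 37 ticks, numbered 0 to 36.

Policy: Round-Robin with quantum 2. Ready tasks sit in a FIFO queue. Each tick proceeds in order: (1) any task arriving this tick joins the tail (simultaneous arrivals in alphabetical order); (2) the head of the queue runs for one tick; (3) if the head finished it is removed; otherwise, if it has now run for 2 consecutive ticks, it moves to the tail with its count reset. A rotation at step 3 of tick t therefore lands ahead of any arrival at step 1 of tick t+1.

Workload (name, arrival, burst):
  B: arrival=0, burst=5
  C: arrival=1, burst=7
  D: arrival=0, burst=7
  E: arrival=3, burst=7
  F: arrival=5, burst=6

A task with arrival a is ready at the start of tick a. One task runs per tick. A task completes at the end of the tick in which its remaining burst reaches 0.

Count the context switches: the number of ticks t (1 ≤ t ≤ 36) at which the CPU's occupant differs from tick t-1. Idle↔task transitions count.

t=0: queue=[B,D] q_used=0 → run B
t=1: queue=[B,D,C] q_used=1 → run B
t=2: queue=[D,C,B] q_used=0 → run D
t=3: queue=[D,C,B,E] q_used=1 → run D
t=4: queue=[C,B,E,D] q_used=0 → run C
t=5: queue=[C,B,E,D,F] q_used=1 → run C
t=6: queue=[B,E,D,F,C] q_used=0 → run B
t=7: queue=[B,E,D,F,C] q_used=1 → run B
t=8: queue=[E,D,F,C,B] q_used=0 → run E
t=9: queue=[E,D,F,C,B] q_used=1 → run E
t=10: queue=[D,F,C,B,E] q_used=0 → run D
t=11: queue=[D,F,C,B,E] q_used=1 → run D
t=12: queue=[F,C,B,E,D] q_used=0 → run F
t=13: queue=[F,C,B,E,D] q_used=1 → run F
t=14: queue=[C,B,E,D,F] q_used=0 → run C
t=15: queue=[C,B,E,D,F] q_used=1 → run C
t=16: queue=[B,E,D,F,C] q_used=0 → run B
t=17: queue=[E,D,F,C] q_used=0 → run E
t=18: queue=[E,D,F,C] q_used=1 → run E
t=19: queue=[D,F,C,E] q_used=0 → run D
t=20: queue=[D,F,C,E] q_used=1 → run D
t=21: queue=[F,C,E,D] q_used=0 → run F
t=22: queue=[F,C,E,D] q_used=1 → run F
t=23: queue=[C,E,D,F] q_used=0 → run C
t=24: queue=[C,E,D,F] q_used=1 → run C
t=25: queue=[E,D,F,C] q_used=0 → run E
t=26: queue=[E,D,F,C] q_used=1 → run E
t=27: queue=[D,F,C,E] q_used=0 → run D
t=28: queue=[F,C,E] q_used=0 → run F
t=29: queue=[F,C,E] q_used=1 → run F
t=30: queue=[C,E] q_used=0 → run C
t=31: queue=[E] q_used=0 → run E
t=32: (idle)
t=33: (idle)
t=34: (idle)
t=35: (idle)
t=36: (idle)

context switches = 18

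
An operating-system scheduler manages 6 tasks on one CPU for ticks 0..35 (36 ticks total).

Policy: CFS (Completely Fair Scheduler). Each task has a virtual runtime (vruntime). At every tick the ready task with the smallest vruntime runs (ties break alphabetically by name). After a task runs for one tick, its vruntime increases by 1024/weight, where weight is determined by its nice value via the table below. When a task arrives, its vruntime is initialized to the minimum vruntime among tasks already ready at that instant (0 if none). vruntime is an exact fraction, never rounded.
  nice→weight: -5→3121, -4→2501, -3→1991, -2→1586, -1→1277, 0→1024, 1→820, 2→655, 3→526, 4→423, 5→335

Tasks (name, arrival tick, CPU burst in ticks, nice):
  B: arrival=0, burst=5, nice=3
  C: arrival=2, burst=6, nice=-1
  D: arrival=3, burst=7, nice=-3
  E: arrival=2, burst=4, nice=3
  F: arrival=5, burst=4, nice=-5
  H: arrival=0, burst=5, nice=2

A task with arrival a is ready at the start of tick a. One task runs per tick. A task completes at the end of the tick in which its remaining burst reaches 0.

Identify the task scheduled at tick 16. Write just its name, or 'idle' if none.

running at tick 16 = C

t=0: vr[B=0 H=0] → run B
t=1: vr[B=512/263 H=0] → run H
t=2: vr[B=512/263 C=1024/655 E=1024/655 H=1024/655] → run C
t=3: vr[B=512/263 C=1978368/836435 D=1024/655 E=1024/655 H=1024/655] → run D
t=4: vr[B=512/263 C=1978368/836435 D=2709504/1304105 E=1024/655 H=1024/655] → run E
t=5: vr[B=512/263 C=1978368/836435 D=2709504/1304105 E=604672/172265 F=1024/655 H=1024/655] → run F
t=6: vr[B=512/263 C=1978368/836435 D=2709504/1304105 E=604672/172265 F=3866624/2044255 H=1024/655] → run H
t=7: vr[B=512/263 C=1978368/836435 D=2709504/1304105 E=604672/172265 F=3866624/2044255 H=2048/655] → run F
t=8: vr[B=512/263 C=1978368/836435 D=2709504/1304105 E=604672/172265 F=4537344/2044255 H=2048/655] → run B
t=9: vr[B=1024/263 C=1978368/836435 D=2709504/1304105 E=604672/172265 F=4537344/2044255 H=2048/655] → run D
t=10: vr[B=1024/263 C=1978368/836435 D=3380224/1304105 E=604672/172265 F=4537344/2044255 H=2048/655] → run F
t=11: vr[B=1024/263 C=1978368/836435 D=3380224/1304105 E=604672/172265 F=5208064/2044255 H=2048/655] → run C
t=12: vr[B=1024/263 C=2649088/836435 D=3380224/1304105 E=604672/172265 F=5208064/2044255 H=2048/655] → run F
t=13: vr[B=1024/263 C=2649088/836435 D=3380224/1304105 E=604672/172265 H=2048/655] → run D
t=14: vr[B=1024/263 C=2649088/836435 D=4050944/1304105 E=604672/172265 H=2048/655] → run D
t=15: vr[B=1024/263 C=2649088/836435 D=4721664/1304105 E=604672/172265 H=2048/655] → run H
t=16: vr[B=1024/263 C=2649088/836435 D=4721664/1304105 E=604672/172265 H=3072/655] → run C
t=17: vr[B=1024/263 C=3319808/836435 D=4721664/1304105 E=604672/172265 H=3072/655] → run E
t=18: vr[B=1024/263 C=3319808/836435 D=4721664/1304105 E=940032/172265 H=3072/655] → run D
t=19: vr[B=1024/263 C=3319808/836435 D=5392384/1304105 E=940032/172265 H=3072/655] → run B
t=20: vr[B=1536/263 C=3319808/836435 D=5392384/1304105 E=940032/172265 H=3072/655] → run C
t=21: vr[B=1536/263 C=3990528/836435 D=5392384/1304105 E=940032/172265 H=3072/655] → run D
t=22: vr[B=1536/263 C=3990528/836435 D=6063104/1304105 E=940032/172265 H=3072/655] → run D
t=23: vr[B=1536/263 C=3990528/836435 E=940032/172265 H=3072/655] → run H
t=24: vr[B=1536/263 C=3990528/836435 E=940032/172265 H=4096/655] → run C
t=25: vr[B=1536/263 C=4661248/836435 E=940032/172265 H=4096/655] → run E
t=26: vr[B=1536/263 C=4661248/836435 E=1275392/172265 H=4096/655] → run C
t=27: vr[B=1536/263 E=1275392/172265 H=4096/655] → run B
t=28: vr[B=2048/263 E=1275392/172265 H=4096/655] → run H
t=29: vr[B=2048/263 E=1275392/172265] → run E
t=30: vr[B=2048/263] → run B
t=31: (idle)
t=32: (idle)
t=33: (idle)
t=34: (idle)
t=35: (idle)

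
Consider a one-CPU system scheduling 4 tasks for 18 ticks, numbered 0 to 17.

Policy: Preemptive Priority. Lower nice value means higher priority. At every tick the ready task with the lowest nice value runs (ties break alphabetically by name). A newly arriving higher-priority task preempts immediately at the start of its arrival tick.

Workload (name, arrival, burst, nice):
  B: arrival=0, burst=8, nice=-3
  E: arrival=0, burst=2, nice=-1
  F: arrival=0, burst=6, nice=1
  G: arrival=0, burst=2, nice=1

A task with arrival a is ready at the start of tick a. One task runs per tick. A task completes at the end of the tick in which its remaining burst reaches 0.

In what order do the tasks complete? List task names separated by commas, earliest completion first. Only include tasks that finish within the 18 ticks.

completion order = B, E, F, G

t=0: ready={B,E,F,G} → run B
t=1: ready={B,E,F,G} → run B
t=2: ready={B,E,F,G} → run B
t=3: ready={B,E,F,G} → run B
t=4: ready={B,E,F,G} → run B
t=5: ready={B,E,F,G} → run B
t=6: ready={B,E,F,G} → run B
t=7: ready={B,E,F,G} → run B
t=8: ready={E,F,G} → run E
t=9: ready={E,F,G} → run E
t=10: ready={F,G} → run F
t=11: ready={F,G} → run F
t=12: ready={F,G} → run F
t=13: ready={F,G} → run F
t=14: ready={F,G} → run F
t=15: ready={F,G} → run F
t=16: ready={G} → run G
t=17: ready={G} → run G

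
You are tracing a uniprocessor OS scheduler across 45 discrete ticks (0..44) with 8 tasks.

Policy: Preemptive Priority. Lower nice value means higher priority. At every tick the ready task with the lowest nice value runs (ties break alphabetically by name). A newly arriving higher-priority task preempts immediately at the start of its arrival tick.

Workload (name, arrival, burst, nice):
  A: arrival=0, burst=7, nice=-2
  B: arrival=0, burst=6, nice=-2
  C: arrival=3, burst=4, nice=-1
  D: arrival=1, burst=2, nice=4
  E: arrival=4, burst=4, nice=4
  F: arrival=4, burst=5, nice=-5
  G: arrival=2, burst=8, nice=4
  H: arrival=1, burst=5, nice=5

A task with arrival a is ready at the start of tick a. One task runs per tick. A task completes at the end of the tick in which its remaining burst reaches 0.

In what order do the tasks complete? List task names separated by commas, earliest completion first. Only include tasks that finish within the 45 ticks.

completion order = F, A, B, C, D, E, G, H

t=0: ready={A,B} → run A
t=1: ready={A,B,D,H} → run A
t=2: ready={A,B,D,G,H} → run A
t=3: ready={A,B,C,D,G,H} → run A
t=4: ready={A,B,C,D,E,F,G,H} → run F
t=5: ready={A,B,C,D,E,F,G,H} → run F
t=6: ready={A,B,C,D,E,F,G,H} → run F
t=7: ready={A,B,C,D,E,F,G,H} → run F
t=8: ready={A,B,C,D,E,F,G,H} → run F
t=9: ready={A,B,C,D,E,G,H} → run A
t=10: ready={A,B,C,D,E,G,H} → run A
t=11: ready={A,B,C,D,E,G,H} → run A
t=12: ready={B,C,D,E,G,H} → run B
t=13: ready={B,C,D,E,G,H} → run B
t=14: ready={B,C,D,E,G,H} → run B
t=15: ready={B,C,D,E,G,H} → run B
t=16: ready={B,C,D,E,G,H} → run B
t=17: ready={B,C,D,E,G,H} → run B
t=18: ready={C,D,E,G,H} → run C
t=19: ready={C,D,E,G,H} → run C
t=20: ready={C,D,E,G,H} → run C
t=21: ready={C,D,E,G,H} → run C
t=22: ready={D,E,G,H} → run D
t=23: ready={D,E,G,H} → run D
t=24: ready={E,G,H} → run E
t=25: ready={E,G,H} → run E
t=26: ready={E,G,H} → run E
t=27: ready={E,G,H} → run E
t=28: ready={G,H} → run G
t=29: ready={G,H} → run G
t=30: ready={G,H} → run G
t=31: ready={G,H} → run G
t=32: ready={G,H} → run G
t=33: ready={G,H} → run G
t=34: ready={G,H} → run G
t=35: ready={G,H} → run G
t=36: ready={H} → run H
t=37: ready={H} → run H
t=38: ready={H} → run H
t=39: ready={H} → run H
t=40: ready={H} → run H
t=41: (idle)
t=42: (idle)
t=43: (idle)
t=44: (idle)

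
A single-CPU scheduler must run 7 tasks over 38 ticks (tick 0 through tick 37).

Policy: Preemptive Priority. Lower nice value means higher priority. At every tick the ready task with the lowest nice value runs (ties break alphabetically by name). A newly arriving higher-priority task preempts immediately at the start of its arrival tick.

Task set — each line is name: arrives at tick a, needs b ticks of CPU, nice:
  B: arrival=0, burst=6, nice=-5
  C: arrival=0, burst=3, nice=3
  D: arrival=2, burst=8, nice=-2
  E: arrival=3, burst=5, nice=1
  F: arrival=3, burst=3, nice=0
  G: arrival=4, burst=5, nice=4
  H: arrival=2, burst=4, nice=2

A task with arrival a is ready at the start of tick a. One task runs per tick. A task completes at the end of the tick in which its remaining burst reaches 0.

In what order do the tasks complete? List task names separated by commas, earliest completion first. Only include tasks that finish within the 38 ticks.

completion order = B, D, F, E, H, C, G

t=0: ready={B,C} → run B
t=1: ready={B,C} → run B
t=2: ready={B,C,D,H} → run B
t=3: ready={B,C,D,E,F,H} → run B
t=4: ready={B,C,D,E,F,G,H} → run B
t=5: ready={B,C,D,E,F,G,H} → run B
t=6: ready={C,D,E,F,G,H} → run D
t=7: ready={C,D,E,F,G,H} → run D
t=8: ready={C,D,E,F,G,H} → run D
t=9: ready={C,D,E,F,G,H} → run D
t=10: ready={C,D,E,F,G,H} → run D
t=11: ready={C,D,E,F,G,H} → run D
t=12: ready={C,D,E,F,G,H} → run D
t=13: ready={C,D,E,F,G,H} → run D
t=14: ready={C,E,F,G,H} → run F
t=15: ready={C,E,F,G,H} → run F
t=16: ready={C,E,F,G,H} → run F
t=17: ready={C,E,G,H} → run E
t=18: ready={C,E,G,H} → run E
t=19: ready={C,E,G,H} → run E
t=20: ready={C,E,G,H} → run E
t=21: ready={C,E,G,H} → run E
t=22: ready={C,G,H} → run H
t=23: ready={C,G,H} → run H
t=24: ready={C,G,H} → run H
t=25: ready={C,G,H} → run H
t=26: ready={C,G} → run C
t=27: ready={C,G} → run C
t=28: ready={C,G} → run C
t=29: ready={G} → run G
t=30: ready={G} → run G
t=31: ready={G} → run G
t=32: ready={G} → run G
t=33: ready={G} → run G
t=34: (idle)
t=35: (idle)
t=36: (idle)
t=37: (idle)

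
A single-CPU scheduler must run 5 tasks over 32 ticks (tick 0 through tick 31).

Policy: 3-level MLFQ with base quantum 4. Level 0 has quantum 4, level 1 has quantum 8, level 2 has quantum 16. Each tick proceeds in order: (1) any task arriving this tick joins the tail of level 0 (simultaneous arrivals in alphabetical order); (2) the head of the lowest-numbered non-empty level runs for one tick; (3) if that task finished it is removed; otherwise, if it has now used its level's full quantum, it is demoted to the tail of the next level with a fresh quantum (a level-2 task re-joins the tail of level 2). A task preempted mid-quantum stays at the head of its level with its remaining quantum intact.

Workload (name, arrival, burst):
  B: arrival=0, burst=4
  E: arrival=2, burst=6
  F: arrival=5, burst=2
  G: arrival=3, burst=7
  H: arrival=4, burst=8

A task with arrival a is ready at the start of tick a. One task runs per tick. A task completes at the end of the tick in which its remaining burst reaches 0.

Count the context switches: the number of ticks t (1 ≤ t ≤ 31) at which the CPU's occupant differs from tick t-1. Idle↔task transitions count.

context switches = 8

t=0: L0/L1/L2 = B/-/- → run B
t=1: L0/L1/L2 = B/-/- → run B
t=2: L0/L1/L2 = BE/-/- → run B
t=3: L0/L1/L2 = BEG/-/- → run B
t=4: L0/L1/L2 = EGH/-/- → run E
t=5: L0/L1/L2 = EGHF/-/- → run E
t=6: L0/L1/L2 = EGHF/-/- → run E
t=7: L0/L1/L2 = EGHF/-/- → run E
t=8: L0/L1/L2 = GHF/E/- → run G
t=9: L0/L1/L2 = GHF/E/- → run G
t=10: L0/L1/L2 = GHF/E/- → run G
t=11: L0/L1/L2 = GHF/E/- → run G
t=12: L0/L1/L2 = HF/EG/- → run H
t=13: L0/L1/L2 = HF/EG/- → run H
t=14: L0/L1/L2 = HF/EG/- → run H
t=15: L0/L1/L2 = HF/EG/- → run H
t=16: L0/L1/L2 = F/EGH/- → run F
t=17: L0/L1/L2 = F/EGH/- → run F
t=18: L0/L1/L2 = -/EGH/- → run E
t=19: L0/L1/L2 = -/EGH/- → run E
t=20: L0/L1/L2 = -/GH/- → run G
t=21: L0/L1/L2 = -/GH/- → run G
t=22: L0/L1/L2 = -/GH/- → run G
t=23: L0/L1/L2 = -/H/- → run H
t=24: L0/L1/L2 = -/H/- → run H
t=25: L0/L1/L2 = -/H/- → run H
t=26: L0/L1/L2 = -/H/- → run H
t=27: (idle)
t=28: (idle)
t=29: (idle)
t=30: (idle)
t=31: (idle)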